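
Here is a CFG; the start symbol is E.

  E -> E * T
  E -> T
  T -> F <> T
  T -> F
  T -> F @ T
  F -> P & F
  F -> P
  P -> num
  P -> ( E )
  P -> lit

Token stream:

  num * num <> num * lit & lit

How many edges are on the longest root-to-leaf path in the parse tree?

6

[E [E [E [T [F [P num]]]] * [T [F [P num]] <> [T [F [P num]]]]] * [T [F [P lit] & [F [P lit]]]]]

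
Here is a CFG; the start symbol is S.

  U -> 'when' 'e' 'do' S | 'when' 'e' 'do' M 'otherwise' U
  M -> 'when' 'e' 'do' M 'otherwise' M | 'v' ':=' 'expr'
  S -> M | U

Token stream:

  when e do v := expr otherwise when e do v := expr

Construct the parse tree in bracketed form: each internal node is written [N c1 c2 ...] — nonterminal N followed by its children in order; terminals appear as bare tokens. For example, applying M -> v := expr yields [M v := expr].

S
U
when e do M otherwise U
when e do v := expr otherwise U
when e do v := expr otherwise when e do S
when e do v := expr otherwise when e do M
when e do v := expr otherwise when e do v := expr

[S [U when e do [M v := expr] otherwise [U when e do [S [M v := expr]]]]]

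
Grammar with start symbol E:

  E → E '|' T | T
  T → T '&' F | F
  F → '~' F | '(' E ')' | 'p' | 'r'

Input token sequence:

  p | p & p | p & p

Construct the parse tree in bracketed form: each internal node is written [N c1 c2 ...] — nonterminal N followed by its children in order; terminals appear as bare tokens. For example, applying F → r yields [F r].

E
E | T
E | T | T
T | T | T
F | T | T
p | T | T
p | T & F | T
p | F & F | T
p | p & F | T
p | p & p | T
p | p & p | T & F
p | p & p | F & F
p | p & p | p & F
p | p & p | p & p

[E [E [E [T [F p]]] | [T [T [F p]] & [F p]]] | [T [T [F p]] & [F p]]]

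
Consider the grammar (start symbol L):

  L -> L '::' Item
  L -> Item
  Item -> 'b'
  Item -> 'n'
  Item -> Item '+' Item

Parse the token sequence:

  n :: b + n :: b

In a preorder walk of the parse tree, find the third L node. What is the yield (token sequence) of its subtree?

n

[L [L [L [Item n]] :: [Item [Item b] + [Item n]]] :: [Item b]]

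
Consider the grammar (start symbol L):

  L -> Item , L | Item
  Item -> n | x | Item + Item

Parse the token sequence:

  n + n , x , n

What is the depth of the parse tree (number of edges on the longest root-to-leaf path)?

[L [Item [Item n] + [Item n]] , [L [Item x] , [L [Item n]]]]

4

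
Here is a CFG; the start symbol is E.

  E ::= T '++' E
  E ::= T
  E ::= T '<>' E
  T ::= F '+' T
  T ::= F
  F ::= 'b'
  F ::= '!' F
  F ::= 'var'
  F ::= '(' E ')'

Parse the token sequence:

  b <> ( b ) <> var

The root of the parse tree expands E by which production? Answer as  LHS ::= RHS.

E ::= T '<>' E

[E [T [F b]] <> [E [T [F ( [E [T [F b]]] )]] <> [E [T [F var]]]]]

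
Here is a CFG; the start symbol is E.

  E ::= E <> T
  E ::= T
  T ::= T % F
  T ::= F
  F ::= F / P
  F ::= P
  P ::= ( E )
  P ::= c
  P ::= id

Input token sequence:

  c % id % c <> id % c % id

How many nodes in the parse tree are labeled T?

[E [E [T [T [T [F [P c]]] % [F [P id]]] % [F [P c]]]] <> [T [T [T [F [P id]]] % [F [P c]]] % [F [P id]]]]

6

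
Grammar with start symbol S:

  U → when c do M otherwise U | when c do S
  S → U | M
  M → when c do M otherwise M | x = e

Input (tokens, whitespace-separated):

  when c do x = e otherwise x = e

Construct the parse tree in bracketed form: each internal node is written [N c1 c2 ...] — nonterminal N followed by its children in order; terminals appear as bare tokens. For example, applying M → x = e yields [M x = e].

S
M
when c do M otherwise M
when c do x = e otherwise M
when c do x = e otherwise x = e

[S [M when c do [M x = e] otherwise [M x = e]]]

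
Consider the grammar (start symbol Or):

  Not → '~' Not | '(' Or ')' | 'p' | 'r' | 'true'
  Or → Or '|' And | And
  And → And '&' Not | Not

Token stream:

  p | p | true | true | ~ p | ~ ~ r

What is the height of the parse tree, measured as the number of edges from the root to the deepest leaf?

[Or [Or [Or [Or [Or [Or [And [Not p]]] | [And [Not p]]] | [And [Not true]]] | [And [Not true]]] | [And [Not ~ [Not p]]]] | [And [Not ~ [Not ~ [Not r]]]]]

8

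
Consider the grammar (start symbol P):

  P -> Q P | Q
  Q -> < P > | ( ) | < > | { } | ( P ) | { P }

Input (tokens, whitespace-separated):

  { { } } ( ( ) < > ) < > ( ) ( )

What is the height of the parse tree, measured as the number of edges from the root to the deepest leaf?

[P [Q { [P [Q { }]] }] [P [Q ( [P [Q ( )] [P [Q < >]]] )] [P [Q < >] [P [Q ( )] [P [Q ( )]]]]]]

6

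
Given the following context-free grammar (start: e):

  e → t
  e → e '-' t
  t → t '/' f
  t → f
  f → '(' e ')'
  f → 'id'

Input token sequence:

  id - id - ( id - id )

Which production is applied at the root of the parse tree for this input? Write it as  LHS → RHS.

[e [e [e [t [f id]]] - [t [f id]]] - [t [f ( [e [e [t [f id]]] - [t [f id]]] )]]]

e → e '-' t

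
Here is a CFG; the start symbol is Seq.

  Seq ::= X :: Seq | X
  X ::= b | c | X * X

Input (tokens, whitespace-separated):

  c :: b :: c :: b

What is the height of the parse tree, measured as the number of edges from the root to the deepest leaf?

5

[Seq [X c] :: [Seq [X b] :: [Seq [X c] :: [Seq [X b]]]]]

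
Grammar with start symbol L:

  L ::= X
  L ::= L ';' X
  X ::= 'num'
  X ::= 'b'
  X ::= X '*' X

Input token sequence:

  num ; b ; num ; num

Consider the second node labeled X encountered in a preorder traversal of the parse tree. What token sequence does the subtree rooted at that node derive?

[L [L [L [L [X num]] ; [X b]] ; [X num]] ; [X num]]

b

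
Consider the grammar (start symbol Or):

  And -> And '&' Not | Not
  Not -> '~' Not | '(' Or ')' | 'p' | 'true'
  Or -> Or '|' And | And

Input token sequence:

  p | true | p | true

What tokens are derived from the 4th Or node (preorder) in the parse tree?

p

[Or [Or [Or [Or [And [Not p]]] | [And [Not true]]] | [And [Not p]]] | [And [Not true]]]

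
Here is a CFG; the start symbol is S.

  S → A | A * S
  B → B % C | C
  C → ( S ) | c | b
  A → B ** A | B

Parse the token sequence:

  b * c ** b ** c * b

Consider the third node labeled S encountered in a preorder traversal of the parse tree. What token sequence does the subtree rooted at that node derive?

b

[S [A [B [C b]]] * [S [A [B [C c]] ** [A [B [C b]] ** [A [B [C c]]]]] * [S [A [B [C b]]]]]]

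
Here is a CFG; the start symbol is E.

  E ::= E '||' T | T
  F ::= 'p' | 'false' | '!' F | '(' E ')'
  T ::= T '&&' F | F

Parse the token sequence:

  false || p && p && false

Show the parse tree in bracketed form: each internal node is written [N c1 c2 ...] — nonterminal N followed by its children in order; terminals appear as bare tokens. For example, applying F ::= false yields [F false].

[E [E [T [F false]]] || [T [T [T [F p]] && [F p]] && [F false]]]

E
E || T
T || T
F || T
false || T
false || T && F
false || T && F && F
false || F && F && F
false || p && F && F
false || p && p && F
false || p && p && false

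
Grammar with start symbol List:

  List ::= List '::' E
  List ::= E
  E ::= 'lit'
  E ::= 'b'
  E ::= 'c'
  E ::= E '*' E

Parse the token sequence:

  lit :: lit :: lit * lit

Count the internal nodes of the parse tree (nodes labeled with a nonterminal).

[List [List [List [E lit]] :: [E lit]] :: [E [E lit] * [E lit]]]

8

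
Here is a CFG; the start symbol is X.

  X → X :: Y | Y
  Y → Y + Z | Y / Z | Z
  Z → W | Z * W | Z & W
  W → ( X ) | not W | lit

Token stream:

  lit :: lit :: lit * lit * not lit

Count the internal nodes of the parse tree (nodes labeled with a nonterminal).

[X [X [X [Y [Z [W lit]]]] :: [Y [Z [W lit]]]] :: [Y [Z [Z [Z [W lit]] * [W lit]] * [W not [W lit]]]]]

17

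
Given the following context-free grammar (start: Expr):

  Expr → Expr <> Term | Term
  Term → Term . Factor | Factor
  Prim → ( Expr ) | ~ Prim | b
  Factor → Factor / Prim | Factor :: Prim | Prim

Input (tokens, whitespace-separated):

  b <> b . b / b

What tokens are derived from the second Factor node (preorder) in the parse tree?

[Expr [Expr [Term [Factor [Prim b]]]] <> [Term [Term [Factor [Prim b]]] . [Factor [Factor [Prim b]] / [Prim b]]]]

b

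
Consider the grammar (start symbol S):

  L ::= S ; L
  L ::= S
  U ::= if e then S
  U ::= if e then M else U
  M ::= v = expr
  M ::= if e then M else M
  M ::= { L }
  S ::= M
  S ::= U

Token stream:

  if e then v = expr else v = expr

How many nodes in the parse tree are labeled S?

[S [M if e then [M v = expr] else [M v = expr]]]

1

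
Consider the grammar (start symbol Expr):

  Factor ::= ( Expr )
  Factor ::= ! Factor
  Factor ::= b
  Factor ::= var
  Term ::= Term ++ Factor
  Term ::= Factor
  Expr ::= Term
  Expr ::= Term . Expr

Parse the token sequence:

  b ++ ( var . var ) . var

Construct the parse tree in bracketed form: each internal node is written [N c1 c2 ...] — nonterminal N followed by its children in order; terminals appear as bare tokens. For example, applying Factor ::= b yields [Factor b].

Expr
Term . Expr
Term ++ Factor . Expr
Factor ++ Factor . Expr
b ++ Factor . Expr
b ++ ( Expr ) . Expr
b ++ ( Term . Expr ) . Expr
b ++ ( Factor . Expr ) . Expr
b ++ ( var . Expr ) . Expr
b ++ ( var . Term ) . Expr
b ++ ( var . Factor ) . Expr
b ++ ( var . var ) . Expr
b ++ ( var . var ) . Term
b ++ ( var . var ) . Factor
b ++ ( var . var ) . var

[Expr [Term [Term [Factor b]] ++ [Factor ( [Expr [Term [Factor var]] . [Expr [Term [Factor var]]]] )]] . [Expr [Term [Factor var]]]]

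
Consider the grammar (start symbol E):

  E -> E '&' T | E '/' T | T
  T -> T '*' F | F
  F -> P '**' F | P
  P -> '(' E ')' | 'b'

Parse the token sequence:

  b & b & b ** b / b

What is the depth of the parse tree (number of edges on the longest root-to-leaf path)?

[E [E [E [E [T [F [P b]]]] & [T [F [P b]]]] & [T [F [P b] ** [F [P b]]]]] / [T [F [P b]]]]

7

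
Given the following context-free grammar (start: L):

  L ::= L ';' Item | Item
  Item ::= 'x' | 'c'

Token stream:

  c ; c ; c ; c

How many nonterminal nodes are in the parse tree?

8

[L [L [L [L [Item c]] ; [Item c]] ; [Item c]] ; [Item c]]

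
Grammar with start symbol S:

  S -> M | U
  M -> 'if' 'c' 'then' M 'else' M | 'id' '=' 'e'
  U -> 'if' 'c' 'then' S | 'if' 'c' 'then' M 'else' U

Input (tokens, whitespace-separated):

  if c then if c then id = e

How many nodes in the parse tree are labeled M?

[S [U if c then [S [U if c then [S [M id = e]]]]]]

1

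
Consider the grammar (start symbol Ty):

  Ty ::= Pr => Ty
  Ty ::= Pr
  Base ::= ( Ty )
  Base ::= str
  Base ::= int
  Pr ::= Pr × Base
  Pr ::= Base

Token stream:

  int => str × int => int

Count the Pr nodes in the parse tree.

[Ty [Pr [Base int]] => [Ty [Pr [Pr [Base str]] × [Base int]] => [Ty [Pr [Base int]]]]]

4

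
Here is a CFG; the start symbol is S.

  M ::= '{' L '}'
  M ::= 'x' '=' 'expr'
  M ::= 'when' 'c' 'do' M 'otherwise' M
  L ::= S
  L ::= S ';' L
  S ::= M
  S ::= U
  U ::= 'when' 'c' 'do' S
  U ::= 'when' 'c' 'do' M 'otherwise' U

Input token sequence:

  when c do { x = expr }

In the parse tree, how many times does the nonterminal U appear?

[S [U when c do [S [M { [L [S [M x = expr]]] }]]]]

1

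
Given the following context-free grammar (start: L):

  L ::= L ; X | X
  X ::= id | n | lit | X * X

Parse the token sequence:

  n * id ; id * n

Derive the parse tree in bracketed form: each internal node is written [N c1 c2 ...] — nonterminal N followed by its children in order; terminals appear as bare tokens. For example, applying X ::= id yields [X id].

[L [L [X [X n] * [X id]]] ; [X [X id] * [X n]]]

L
L ; X
X ; X
X * X ; X
n * X ; X
n * id ; X
n * id ; X * X
n * id ; id * X
n * id ; id * n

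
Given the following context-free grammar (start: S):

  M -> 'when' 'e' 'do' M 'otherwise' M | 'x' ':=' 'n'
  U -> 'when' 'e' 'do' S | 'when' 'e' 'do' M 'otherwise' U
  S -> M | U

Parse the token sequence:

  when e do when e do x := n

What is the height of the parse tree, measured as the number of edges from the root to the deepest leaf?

6

[S [U when e do [S [U when e do [S [M x := n]]]]]]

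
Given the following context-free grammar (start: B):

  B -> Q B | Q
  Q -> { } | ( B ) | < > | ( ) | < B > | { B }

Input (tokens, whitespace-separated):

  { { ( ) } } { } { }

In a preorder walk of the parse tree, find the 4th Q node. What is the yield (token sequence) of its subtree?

{ }

[B [Q { [B [Q { [B [Q ( )]] }]] }] [B [Q { }] [B [Q { }]]]]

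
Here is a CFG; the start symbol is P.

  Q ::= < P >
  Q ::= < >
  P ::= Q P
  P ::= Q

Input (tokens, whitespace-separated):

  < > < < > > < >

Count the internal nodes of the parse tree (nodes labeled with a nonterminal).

[P [Q < >] [P [Q < [P [Q < >]] >] [P [Q < >]]]]

8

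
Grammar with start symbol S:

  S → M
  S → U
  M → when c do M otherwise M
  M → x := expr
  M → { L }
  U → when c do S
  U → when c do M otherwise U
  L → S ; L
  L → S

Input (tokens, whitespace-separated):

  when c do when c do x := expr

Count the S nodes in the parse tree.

[S [U when c do [S [U when c do [S [M x := expr]]]]]]

3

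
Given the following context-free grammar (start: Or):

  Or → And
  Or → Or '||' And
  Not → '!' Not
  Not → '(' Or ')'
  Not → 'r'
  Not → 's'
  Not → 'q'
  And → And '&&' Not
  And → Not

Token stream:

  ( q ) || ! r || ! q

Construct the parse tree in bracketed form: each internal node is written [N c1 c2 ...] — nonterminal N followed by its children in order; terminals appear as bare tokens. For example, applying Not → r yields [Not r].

Or
Or || And
Or || And || And
And || And || And
Not || And || And
( Or ) || And || And
( And ) || And || And
( Not ) || And || And
( q ) || And || And
( q ) || Not || And
( q ) || ! Not || And
( q ) || ! r || And
( q ) || ! r || Not
( q ) || ! r || ! Not
( q ) || ! r || ! q

[Or [Or [Or [And [Not ( [Or [And [Not q]]] )]]] || [And [Not ! [Not r]]]] || [And [Not ! [Not q]]]]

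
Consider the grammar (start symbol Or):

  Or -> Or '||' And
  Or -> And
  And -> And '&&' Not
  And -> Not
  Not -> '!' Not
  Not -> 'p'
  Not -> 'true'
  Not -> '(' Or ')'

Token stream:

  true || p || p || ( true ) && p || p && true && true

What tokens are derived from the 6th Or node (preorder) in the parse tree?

true

[Or [Or [Or [Or [Or [And [Not true]]] || [And [Not p]]] || [And [Not p]]] || [And [And [Not ( [Or [And [Not true]]] )]] && [Not p]]] || [And [And [And [Not p]] && [Not true]] && [Not true]]]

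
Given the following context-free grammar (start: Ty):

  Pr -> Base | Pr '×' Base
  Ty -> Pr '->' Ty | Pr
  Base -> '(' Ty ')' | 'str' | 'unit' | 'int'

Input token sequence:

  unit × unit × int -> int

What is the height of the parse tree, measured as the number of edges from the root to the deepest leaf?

[Ty [Pr [Pr [Pr [Base unit]] × [Base unit]] × [Base int]] -> [Ty [Pr [Base int]]]]

5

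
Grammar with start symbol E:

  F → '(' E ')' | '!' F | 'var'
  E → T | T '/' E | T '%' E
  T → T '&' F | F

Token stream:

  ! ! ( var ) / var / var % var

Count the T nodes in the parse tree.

5

[E [T [F ! [F ! [F ( [E [T [F var]]] )]]]] / [E [T [F var]] / [E [T [F var]] % [E [T [F var]]]]]]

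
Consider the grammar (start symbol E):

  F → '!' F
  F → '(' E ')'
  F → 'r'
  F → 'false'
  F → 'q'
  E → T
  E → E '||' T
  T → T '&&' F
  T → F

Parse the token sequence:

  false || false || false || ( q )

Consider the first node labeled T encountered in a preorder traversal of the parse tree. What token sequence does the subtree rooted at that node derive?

[E [E [E [E [T [F false]]] || [T [F false]]] || [T [F false]]] || [T [F ( [E [T [F q]]] )]]]

false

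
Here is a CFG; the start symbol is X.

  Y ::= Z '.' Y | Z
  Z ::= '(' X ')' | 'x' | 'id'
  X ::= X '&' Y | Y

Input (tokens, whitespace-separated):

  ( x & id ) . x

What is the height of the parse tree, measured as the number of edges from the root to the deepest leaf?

7

[X [Y [Z ( [X [X [Y [Z x]]] & [Y [Z id]]] )] . [Y [Z x]]]]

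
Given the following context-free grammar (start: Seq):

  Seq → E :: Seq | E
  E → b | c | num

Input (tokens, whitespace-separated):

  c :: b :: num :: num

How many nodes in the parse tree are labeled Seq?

[Seq [E c] :: [Seq [E b] :: [Seq [E num] :: [Seq [E num]]]]]

4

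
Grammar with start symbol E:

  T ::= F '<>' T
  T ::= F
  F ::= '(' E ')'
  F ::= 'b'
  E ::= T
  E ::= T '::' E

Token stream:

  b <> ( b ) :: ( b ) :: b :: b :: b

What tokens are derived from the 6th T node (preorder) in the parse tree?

b

[E [T [F b] <> [T [F ( [E [T [F b]]] )]]] :: [E [T [F ( [E [T [F b]]] )]] :: [E [T [F b]] :: [E [T [F b]] :: [E [T [F b]]]]]]]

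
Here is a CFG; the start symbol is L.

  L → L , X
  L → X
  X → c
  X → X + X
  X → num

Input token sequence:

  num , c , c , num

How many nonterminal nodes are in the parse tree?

8

[L [L [L [L [X num]] , [X c]] , [X c]] , [X num]]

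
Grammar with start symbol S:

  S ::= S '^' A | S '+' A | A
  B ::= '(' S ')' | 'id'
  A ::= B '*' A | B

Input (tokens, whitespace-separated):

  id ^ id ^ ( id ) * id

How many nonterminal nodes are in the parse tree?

[S [S [S [A [B id]]] ^ [A [B id]]] ^ [A [B ( [S [A [B id]]] )] * [A [B id]]]]

14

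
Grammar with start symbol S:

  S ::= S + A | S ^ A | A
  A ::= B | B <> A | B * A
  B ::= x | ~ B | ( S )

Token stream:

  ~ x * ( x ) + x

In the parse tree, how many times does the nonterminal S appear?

[S [S [A [B ~ [B x]] * [A [B ( [S [A [B x]]] )]]]] + [A [B x]]]

3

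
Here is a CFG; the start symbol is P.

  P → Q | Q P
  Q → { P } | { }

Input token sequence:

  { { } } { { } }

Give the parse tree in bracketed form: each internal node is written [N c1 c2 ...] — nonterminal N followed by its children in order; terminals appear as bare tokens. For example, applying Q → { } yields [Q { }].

[P [Q { [P [Q { }]] }] [P [Q { [P [Q { }]] }]]]

P
Q P
{ P } P
{ Q } P
{ { } } P
{ { } } Q
{ { } } { P }
{ { } } { Q }
{ { } } { { } }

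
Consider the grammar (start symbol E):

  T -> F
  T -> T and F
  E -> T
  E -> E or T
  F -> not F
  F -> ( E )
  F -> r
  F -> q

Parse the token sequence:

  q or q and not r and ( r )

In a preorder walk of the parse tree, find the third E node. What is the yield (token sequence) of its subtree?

[E [E [T [F q]]] or [T [T [T [F q]] and [F not [F r]]] and [F ( [E [T [F r]]] )]]]

r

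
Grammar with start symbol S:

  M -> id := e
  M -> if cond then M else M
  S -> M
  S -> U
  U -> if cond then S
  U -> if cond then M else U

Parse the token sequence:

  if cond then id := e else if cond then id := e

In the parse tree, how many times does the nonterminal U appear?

[S [U if cond then [M id := e] else [U if cond then [S [M id := e]]]]]

2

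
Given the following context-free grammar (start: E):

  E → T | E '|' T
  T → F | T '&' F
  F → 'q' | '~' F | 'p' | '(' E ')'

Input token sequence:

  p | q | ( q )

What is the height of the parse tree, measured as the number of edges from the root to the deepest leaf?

[E [E [E [T [F p]]] | [T [F q]]] | [T [F ( [E [T [F q]]] )]]]

6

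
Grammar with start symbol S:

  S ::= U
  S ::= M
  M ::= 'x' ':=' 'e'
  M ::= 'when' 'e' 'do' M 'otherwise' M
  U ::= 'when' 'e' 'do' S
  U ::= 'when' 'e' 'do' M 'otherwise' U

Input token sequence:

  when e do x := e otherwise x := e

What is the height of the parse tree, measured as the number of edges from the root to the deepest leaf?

[S [M when e do [M x := e] otherwise [M x := e]]]

3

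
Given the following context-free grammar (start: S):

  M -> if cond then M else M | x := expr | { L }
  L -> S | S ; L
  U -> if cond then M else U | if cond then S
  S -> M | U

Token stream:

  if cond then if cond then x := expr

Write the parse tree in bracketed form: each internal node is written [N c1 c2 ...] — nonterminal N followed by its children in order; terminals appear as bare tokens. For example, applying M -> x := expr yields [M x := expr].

[S [U if cond then [S [U if cond then [S [M x := expr]]]]]]

S
U
if cond then S
if cond then U
if cond then if cond then S
if cond then if cond then M
if cond then if cond then x := expr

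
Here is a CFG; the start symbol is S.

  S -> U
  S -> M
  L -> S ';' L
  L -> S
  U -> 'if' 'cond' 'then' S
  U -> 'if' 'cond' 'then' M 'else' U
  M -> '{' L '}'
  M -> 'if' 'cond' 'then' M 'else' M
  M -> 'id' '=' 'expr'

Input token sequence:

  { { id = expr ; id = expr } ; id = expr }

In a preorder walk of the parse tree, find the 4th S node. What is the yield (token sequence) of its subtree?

id = expr

[S [M { [L [S [M { [L [S [M id = expr]] ; [L [S [M id = expr]]]] }]] ; [L [S [M id = expr]]]] }]]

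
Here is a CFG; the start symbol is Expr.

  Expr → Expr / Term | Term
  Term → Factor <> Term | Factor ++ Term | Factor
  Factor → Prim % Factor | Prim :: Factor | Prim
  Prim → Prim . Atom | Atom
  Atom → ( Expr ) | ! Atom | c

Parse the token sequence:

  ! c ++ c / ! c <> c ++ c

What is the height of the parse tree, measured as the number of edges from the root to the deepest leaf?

7

[Expr [Expr [Term [Factor [Prim [Atom ! [Atom c]]]] ++ [Term [Factor [Prim [Atom c]]]]]] / [Term [Factor [Prim [Atom ! [Atom c]]]] <> [Term [Factor [Prim [Atom c]]] ++ [Term [Factor [Prim [Atom c]]]]]]]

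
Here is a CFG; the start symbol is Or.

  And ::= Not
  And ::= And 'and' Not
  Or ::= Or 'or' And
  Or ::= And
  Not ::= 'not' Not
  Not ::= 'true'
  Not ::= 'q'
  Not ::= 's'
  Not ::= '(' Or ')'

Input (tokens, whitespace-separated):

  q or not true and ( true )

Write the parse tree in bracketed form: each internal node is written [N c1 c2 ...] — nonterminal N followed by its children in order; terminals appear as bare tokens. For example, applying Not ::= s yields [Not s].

[Or [Or [And [Not q]]] or [And [And [Not not [Not true]]] and [Not ( [Or [And [Not true]]] )]]]

Or
Or or And
And or And
Not or And
q or And
q or And and Not
q or Not and Not
q or not Not and Not
q or not true and Not
q or not true and ( Or )
q or not true and ( And )
q or not true and ( Not )
q or not true and ( true )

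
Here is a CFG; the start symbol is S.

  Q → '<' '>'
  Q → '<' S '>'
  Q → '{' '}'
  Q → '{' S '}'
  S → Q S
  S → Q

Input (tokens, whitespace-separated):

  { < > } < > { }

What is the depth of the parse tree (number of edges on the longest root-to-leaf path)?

[S [Q { [S [Q < >]] }] [S [Q < >] [S [Q { }]]]]

4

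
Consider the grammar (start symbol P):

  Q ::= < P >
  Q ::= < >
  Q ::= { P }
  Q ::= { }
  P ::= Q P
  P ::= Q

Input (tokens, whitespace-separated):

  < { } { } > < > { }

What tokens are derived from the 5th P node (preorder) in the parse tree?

[P [Q < [P [Q { }] [P [Q { }]]] >] [P [Q < >] [P [Q { }]]]]

{ }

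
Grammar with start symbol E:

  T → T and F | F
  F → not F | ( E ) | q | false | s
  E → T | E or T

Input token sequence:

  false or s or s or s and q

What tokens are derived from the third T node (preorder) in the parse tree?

s

[E [E [E [E [T [F false]]] or [T [F s]]] or [T [F s]]] or [T [T [F s]] and [F q]]]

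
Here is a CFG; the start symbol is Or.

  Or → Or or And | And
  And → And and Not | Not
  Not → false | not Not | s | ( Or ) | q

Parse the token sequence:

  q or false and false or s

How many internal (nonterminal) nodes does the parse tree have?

11

[Or [Or [Or [And [Not q]]] or [And [And [Not false]] and [Not false]]] or [And [Not s]]]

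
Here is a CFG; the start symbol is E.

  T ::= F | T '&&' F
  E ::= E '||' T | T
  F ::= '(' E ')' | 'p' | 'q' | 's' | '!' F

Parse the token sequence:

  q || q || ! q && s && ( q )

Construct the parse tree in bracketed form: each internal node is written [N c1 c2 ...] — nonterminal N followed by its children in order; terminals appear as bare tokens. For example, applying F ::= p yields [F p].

[E [E [E [T [F q]]] || [T [F q]]] || [T [T [T [F ! [F q]]] && [F s]] && [F ( [E [T [F q]]] )]]]

E
E || T
E || T || T
T || T || T
F || T || T
q || T || T
q || F || T
q || q || T
q || q || T && F
q || q || T && F && F
q || q || F && F && F
q || q || ! F && F && F
q || q || ! q && F && F
q || q || ! q && s && F
q || q || ! q && s && ( E )
q || q || ! q && s && ( T )
q || q || ! q && s && ( F )
q || q || ! q && s && ( q )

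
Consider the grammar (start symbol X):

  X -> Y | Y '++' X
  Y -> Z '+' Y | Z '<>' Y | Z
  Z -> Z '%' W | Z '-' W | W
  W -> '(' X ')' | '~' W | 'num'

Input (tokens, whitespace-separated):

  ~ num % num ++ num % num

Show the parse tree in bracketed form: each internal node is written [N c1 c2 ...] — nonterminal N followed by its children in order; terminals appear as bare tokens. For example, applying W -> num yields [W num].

X
Y ++ X
Z ++ X
Z % W ++ X
W % W ++ X
~ W % W ++ X
~ num % W ++ X
~ num % num ++ X
~ num % num ++ Y
~ num % num ++ Z
~ num % num ++ Z % W
~ num % num ++ W % W
~ num % num ++ num % W
~ num % num ++ num % num

[X [Y [Z [Z [W ~ [W num]]] % [W num]]] ++ [X [Y [Z [Z [W num]] % [W num]]]]]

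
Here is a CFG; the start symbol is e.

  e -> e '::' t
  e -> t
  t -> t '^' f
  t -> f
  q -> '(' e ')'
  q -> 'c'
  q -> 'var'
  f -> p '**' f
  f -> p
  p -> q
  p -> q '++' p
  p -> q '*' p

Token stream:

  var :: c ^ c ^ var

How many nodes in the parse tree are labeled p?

4

[e [e [t [f [p [q var]]]]] :: [t [t [t [f [p [q c]]]] ^ [f [p [q c]]]] ^ [f [p [q var]]]]]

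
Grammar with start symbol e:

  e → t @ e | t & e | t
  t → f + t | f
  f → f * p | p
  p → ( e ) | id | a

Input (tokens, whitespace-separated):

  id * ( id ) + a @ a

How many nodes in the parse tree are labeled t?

4

[e [t [f [f [p id]] * [p ( [e [t [f [p id]]]] )]] + [t [f [p a]]]] @ [e [t [f [p a]]]]]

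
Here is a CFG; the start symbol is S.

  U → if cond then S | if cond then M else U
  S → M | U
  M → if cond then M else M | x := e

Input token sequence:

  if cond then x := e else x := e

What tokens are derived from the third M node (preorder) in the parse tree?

x := e

[S [M if cond then [M x := e] else [M x := e]]]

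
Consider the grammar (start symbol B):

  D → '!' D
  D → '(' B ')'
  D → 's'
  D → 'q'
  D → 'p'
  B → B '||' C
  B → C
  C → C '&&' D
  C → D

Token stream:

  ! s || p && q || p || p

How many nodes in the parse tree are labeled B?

[B [B [B [B [C [D ! [D s]]]] || [C [C [D p]] && [D q]]] || [C [D p]]] || [C [D p]]]

4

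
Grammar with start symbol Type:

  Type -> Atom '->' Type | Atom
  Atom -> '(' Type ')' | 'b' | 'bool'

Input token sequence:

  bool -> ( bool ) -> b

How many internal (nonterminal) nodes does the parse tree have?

8

[Type [Atom bool] -> [Type [Atom ( [Type [Atom bool]] )] -> [Type [Atom b]]]]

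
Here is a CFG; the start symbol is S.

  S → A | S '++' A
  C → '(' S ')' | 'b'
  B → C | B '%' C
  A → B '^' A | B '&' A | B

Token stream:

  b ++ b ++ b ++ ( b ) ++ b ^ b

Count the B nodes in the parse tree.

7

[S [S [S [S [S [A [B [C b]]]] ++ [A [B [C b]]]] ++ [A [B [C b]]]] ++ [A [B [C ( [S [A [B [C b]]]] )]]]] ++ [A [B [C b]] ^ [A [B [C b]]]]]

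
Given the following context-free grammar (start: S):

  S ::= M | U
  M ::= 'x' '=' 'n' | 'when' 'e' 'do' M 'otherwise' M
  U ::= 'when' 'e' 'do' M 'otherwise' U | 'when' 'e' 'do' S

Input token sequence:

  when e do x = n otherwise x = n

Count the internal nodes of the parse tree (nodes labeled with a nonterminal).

[S [M when e do [M x = n] otherwise [M x = n]]]

4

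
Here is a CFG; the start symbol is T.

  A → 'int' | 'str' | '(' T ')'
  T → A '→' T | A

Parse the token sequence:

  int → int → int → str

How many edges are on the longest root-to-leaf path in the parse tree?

5

[T [A int] → [T [A int] → [T [A int] → [T [A str]]]]]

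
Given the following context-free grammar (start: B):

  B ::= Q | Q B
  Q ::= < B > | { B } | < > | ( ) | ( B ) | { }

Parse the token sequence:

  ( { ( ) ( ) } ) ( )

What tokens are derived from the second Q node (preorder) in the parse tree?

{ ( ) ( ) }

[B [Q ( [B [Q { [B [Q ( )] [B [Q ( )]]] }]] )] [B [Q ( )]]]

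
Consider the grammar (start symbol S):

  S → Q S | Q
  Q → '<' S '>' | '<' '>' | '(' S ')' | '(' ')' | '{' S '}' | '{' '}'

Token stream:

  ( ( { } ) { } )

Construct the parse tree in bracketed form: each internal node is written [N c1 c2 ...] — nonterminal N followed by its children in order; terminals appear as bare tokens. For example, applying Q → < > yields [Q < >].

[S [Q ( [S [Q ( [S [Q { }]] )] [S [Q { }]]] )]]

S
Q
( S )
( Q S )
( ( S ) S )
( ( Q ) S )
( ( { } ) S )
( ( { } ) Q )
( ( { } ) { } )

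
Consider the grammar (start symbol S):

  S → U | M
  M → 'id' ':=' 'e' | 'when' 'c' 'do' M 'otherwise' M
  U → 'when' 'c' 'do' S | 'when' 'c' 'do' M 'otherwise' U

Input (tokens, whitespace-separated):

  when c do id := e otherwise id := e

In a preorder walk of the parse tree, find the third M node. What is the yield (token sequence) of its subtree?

[S [M when c do [M id := e] otherwise [M id := e]]]

id := e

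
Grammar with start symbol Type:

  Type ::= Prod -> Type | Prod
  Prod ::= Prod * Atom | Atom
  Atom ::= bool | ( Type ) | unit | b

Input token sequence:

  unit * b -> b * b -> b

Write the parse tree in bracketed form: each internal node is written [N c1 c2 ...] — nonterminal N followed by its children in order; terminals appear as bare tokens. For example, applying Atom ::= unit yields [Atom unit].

Type
Prod -> Type
Prod * Atom -> Type
Atom * Atom -> Type
unit * Atom -> Type
unit * b -> Type
unit * b -> Prod -> Type
unit * b -> Prod * Atom -> Type
unit * b -> Atom * Atom -> Type
unit * b -> b * Atom -> Type
unit * b -> b * b -> Type
unit * b -> b * b -> Prod
unit * b -> b * b -> Atom
unit * b -> b * b -> b

[Type [Prod [Prod [Atom unit]] * [Atom b]] -> [Type [Prod [Prod [Atom b]] * [Atom b]] -> [Type [Prod [Atom b]]]]]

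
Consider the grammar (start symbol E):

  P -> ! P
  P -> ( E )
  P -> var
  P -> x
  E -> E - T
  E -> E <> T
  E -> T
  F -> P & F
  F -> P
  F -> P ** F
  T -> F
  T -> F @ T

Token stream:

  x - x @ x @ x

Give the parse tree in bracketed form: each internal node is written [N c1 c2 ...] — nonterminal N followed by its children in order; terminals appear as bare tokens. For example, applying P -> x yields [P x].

E
E - T
T - T
F - T
P - T
x - T
x - F @ T
x - P @ T
x - x @ T
x - x @ F @ T
x - x @ P @ T
x - x @ x @ T
x - x @ x @ F
x - x @ x @ P
x - x @ x @ x

[E [E [T [F [P x]]]] - [T [F [P x]] @ [T [F [P x]] @ [T [F [P x]]]]]]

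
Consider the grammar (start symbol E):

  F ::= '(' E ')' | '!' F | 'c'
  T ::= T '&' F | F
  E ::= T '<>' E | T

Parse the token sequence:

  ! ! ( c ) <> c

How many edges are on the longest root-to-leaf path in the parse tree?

8

[E [T [F ! [F ! [F ( [E [T [F c]]] )]]]] <> [E [T [F c]]]]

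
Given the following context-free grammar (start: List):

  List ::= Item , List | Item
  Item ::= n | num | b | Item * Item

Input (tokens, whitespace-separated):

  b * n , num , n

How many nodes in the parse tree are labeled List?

[List [Item [Item b] * [Item n]] , [List [Item num] , [List [Item n]]]]

3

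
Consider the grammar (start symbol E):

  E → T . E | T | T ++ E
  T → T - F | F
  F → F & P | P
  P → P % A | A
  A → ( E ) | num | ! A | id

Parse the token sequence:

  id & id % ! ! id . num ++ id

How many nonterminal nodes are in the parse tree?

22

[E [T [F [F [P [A id]]] & [P [P [A id]] % [A ! [A ! [A id]]]]]] . [E [T [F [P [A num]]]] ++ [E [T [F [P [A id]]]]]]]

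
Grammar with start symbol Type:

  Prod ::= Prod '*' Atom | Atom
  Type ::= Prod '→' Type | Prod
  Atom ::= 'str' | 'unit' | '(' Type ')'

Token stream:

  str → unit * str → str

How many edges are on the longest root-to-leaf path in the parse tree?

[Type [Prod [Atom str]] → [Type [Prod [Prod [Atom unit]] * [Atom str]] → [Type [Prod [Atom str]]]]]

5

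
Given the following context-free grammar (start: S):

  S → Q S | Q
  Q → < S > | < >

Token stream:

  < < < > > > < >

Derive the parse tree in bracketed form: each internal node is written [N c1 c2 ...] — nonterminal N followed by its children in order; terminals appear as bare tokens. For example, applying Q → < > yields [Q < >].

S
Q S
< S > S
< Q > S
< < S > > S
< < Q > > S
< < < > > > S
< < < > > > Q
< < < > > > < >

[S [Q < [S [Q < [S [Q < >]] >]] >] [S [Q < >]]]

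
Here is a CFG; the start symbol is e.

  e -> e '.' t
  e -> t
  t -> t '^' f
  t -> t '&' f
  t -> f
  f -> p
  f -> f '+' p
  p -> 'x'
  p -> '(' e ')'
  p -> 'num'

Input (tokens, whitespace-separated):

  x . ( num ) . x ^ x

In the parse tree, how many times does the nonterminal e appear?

[e [e [e [t [f [p x]]]] . [t [f [p ( [e [t [f [p num]]]] )]]]] . [t [t [f [p x]]] ^ [f [p x]]]]

4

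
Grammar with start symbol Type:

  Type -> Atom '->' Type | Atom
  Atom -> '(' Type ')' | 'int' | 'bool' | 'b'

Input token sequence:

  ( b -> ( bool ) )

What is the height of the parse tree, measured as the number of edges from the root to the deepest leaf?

[Type [Atom ( [Type [Atom b] -> [Type [Atom ( [Type [Atom bool]] )]]] )]]

7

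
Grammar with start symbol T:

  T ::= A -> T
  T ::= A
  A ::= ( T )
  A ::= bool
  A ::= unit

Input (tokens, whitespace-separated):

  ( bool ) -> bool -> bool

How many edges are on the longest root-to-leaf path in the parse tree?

4

[T [A ( [T [A bool]] )] -> [T [A bool] -> [T [A bool]]]]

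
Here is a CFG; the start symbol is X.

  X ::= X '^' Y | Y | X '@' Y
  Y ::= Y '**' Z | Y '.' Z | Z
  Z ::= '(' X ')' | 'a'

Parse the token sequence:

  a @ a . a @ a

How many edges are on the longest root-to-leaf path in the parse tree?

[X [X [X [Y [Z a]]] @ [Y [Y [Z a]] . [Z a]]] @ [Y [Z a]]]

5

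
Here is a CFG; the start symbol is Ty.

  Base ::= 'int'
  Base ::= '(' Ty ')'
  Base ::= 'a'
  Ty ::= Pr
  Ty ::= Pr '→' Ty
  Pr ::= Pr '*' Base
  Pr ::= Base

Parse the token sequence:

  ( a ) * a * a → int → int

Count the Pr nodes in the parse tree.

[Ty [Pr [Pr [Pr [Base ( [Ty [Pr [Base a]]] )]] * [Base a]] * [Base a]] → [Ty [Pr [Base int]] → [Ty [Pr [Base int]]]]]

6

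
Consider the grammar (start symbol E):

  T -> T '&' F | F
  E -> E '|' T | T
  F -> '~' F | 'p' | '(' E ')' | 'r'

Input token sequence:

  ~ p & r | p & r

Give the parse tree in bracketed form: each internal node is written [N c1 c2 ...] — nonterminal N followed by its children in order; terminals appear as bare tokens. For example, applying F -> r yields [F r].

[E [E [T [T [F ~ [F p]]] & [F r]]] | [T [T [F p]] & [F r]]]

E
E | T
T | T
T & F | T
F & F | T
~ F & F | T
~ p & F | T
~ p & r | T
~ p & r | T & F
~ p & r | F & F
~ p & r | p & F
~ p & r | p & r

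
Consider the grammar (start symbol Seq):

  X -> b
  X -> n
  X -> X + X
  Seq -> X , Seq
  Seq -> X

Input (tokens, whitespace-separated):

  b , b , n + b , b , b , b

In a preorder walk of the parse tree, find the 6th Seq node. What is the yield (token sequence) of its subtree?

b

[Seq [X b] , [Seq [X b] , [Seq [X [X n] + [X b]] , [Seq [X b] , [Seq [X b] , [Seq [X b]]]]]]]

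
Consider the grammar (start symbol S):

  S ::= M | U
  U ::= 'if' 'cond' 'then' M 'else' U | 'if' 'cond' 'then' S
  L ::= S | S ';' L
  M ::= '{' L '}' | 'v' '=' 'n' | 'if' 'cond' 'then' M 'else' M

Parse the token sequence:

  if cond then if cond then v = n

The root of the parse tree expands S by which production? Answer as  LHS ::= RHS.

S ::= U

[S [U if cond then [S [U if cond then [S [M v = n]]]]]]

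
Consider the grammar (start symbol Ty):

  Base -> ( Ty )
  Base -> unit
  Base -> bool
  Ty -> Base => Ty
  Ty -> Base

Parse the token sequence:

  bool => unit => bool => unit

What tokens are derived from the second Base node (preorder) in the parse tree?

unit

[Ty [Base bool] => [Ty [Base unit] => [Ty [Base bool] => [Ty [Base unit]]]]]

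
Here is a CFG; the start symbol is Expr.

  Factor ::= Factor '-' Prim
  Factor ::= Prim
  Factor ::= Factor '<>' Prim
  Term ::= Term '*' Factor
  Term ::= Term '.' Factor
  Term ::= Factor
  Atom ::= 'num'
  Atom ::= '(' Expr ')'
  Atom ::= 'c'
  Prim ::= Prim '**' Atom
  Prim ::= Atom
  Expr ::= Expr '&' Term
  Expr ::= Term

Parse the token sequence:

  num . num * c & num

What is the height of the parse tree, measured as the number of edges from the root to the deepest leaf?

8

[Expr [Expr [Term [Term [Term [Factor [Prim [Atom num]]]] . [Factor [Prim [Atom num]]]] * [Factor [Prim [Atom c]]]]] & [Term [Factor [Prim [Atom num]]]]]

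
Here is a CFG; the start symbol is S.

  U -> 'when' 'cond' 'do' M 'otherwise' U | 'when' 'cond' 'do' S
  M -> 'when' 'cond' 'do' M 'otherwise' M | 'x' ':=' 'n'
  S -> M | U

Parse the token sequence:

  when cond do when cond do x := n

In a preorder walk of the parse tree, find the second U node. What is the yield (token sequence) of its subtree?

[S [U when cond do [S [U when cond do [S [M x := n]]]]]]

when cond do x := n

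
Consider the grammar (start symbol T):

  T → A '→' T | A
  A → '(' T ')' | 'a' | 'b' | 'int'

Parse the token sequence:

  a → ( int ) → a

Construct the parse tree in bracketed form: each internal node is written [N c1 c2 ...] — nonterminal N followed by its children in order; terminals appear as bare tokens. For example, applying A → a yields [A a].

[T [A a] → [T [A ( [T [A int]] )] → [T [A a]]]]

T
A → T
a → T
a → A → T
a → ( T ) → T
a → ( A ) → T
a → ( int ) → T
a → ( int ) → A
a → ( int ) → a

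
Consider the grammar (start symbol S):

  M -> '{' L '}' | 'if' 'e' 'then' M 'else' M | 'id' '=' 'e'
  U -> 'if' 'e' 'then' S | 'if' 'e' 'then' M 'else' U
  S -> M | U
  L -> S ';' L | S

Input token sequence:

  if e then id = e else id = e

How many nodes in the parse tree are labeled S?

[S [M if e then [M id = e] else [M id = e]]]

1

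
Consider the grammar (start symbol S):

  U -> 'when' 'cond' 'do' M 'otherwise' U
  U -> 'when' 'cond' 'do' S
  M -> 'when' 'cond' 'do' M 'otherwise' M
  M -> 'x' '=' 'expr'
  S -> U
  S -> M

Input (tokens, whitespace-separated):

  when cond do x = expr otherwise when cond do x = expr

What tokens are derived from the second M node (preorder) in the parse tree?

x = expr

[S [U when cond do [M x = expr] otherwise [U when cond do [S [M x = expr]]]]]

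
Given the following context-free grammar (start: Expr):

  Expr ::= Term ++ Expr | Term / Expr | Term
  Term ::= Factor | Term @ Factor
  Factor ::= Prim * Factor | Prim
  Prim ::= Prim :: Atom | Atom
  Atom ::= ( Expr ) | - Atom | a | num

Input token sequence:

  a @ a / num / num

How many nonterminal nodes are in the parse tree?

19

[Expr [Term [Term [Factor [Prim [Atom a]]]] @ [Factor [Prim [Atom a]]]] / [Expr [Term [Factor [Prim [Atom num]]]] / [Expr [Term [Factor [Prim [Atom num]]]]]]]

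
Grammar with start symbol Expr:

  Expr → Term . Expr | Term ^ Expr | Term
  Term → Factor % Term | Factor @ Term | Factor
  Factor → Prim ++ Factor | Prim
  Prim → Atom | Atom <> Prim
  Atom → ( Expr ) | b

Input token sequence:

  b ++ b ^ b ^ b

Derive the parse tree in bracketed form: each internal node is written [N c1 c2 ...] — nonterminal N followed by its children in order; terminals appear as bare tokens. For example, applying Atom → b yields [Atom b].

[Expr [Term [Factor [Prim [Atom b]] ++ [Factor [Prim [Atom b]]]]] ^ [Expr [Term [Factor [Prim [Atom b]]]] ^ [Expr [Term [Factor [Prim [Atom b]]]]]]]

Expr
Term ^ Expr
Factor ^ Expr
Prim ++ Factor ^ Expr
Atom ++ Factor ^ Expr
b ++ Factor ^ Expr
b ++ Prim ^ Expr
b ++ Atom ^ Expr
b ++ b ^ Expr
b ++ b ^ Term ^ Expr
b ++ b ^ Factor ^ Expr
b ++ b ^ Prim ^ Expr
b ++ b ^ Atom ^ Expr
b ++ b ^ b ^ Expr
b ++ b ^ b ^ Term
b ++ b ^ b ^ Factor
b ++ b ^ b ^ Prim
b ++ b ^ b ^ Atom
b ++ b ^ b ^ b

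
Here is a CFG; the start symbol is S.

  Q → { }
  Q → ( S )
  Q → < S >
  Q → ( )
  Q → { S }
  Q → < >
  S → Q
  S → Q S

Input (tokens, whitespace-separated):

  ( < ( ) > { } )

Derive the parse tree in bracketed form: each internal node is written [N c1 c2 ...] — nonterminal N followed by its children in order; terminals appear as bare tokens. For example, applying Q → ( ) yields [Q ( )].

[S [Q ( [S [Q < [S [Q ( )]] >] [S [Q { }]]] )]]

S
Q
( S )
( Q S )
( < S > S )
( < Q > S )
( < ( ) > S )
( < ( ) > Q )
( < ( ) > { } )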